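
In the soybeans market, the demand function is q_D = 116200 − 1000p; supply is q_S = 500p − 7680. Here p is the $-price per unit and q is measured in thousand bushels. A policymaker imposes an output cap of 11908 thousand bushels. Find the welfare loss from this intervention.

$706682.24 thousand

In inverse form: demand p = 116.2 − 0.001q, supply p = 15.36 + 0.002q.
Competitive equilibrium: 116.2 − 0.001q = 15.36 + 0.002q → q* = 33613.3333, p* = 82.5867.
At q = 11908: demand price = 116.2 − 0.001·11908 = 104.292; supply price = 15.36 + 0.002·11908 = 39.176.
Δq = 33613.3333 − 11908 = 21705.3333; wedge = 104.292 − 39.176 = 65.116.
DWL = ½ × 21705.3333 × 65.116 = $706682.24 thousand.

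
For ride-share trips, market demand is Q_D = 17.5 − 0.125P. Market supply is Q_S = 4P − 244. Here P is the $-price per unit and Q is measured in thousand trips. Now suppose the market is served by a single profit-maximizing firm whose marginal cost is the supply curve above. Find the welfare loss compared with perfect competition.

In inverse form: demand P = 140 − 8Q, supply P = 61 + 0.25Q.
Competitive equilibrium: 140 − 8Q = 61 + 0.25Q → Q* = 9.57576, P* = 63.39394.
Marginal revenue: MR = 140 − 16Q. Set MR = MC: 140 − 16Q = 61 + 0.25Q → Q_m = 4.86154.
Price P_m = 140 − 8·4.86154 = 101.10768; MC(Q_m) = 61 + 0.25·4.86154 = 62.21539.
Competitive Q* = 9.57576, so ΔQ = 4.71422; wedge = 101.10768 − 62.21539 = 38.89229.
Welfare loss = ½ × 4.71422 × 38.89229 = $91.67 thousand.

$91.67 thousand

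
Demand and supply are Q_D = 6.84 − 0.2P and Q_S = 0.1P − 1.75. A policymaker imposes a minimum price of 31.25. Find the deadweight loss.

In inverse form: demand P = 34.2 − 5Q, supply P = 17.5 + 10Q.
Competitive equilibrium: 34.2 − 5Q = 17.5 + 10Q → Q* = 1.1133, P* = 28.6333.
At the floor P = 31.25, quantity demanded = (34.2 − 31.25)/5 = 0.59.
Sellers' marginal cost at Q' = 0.59: 17.5 + 10·0.59 = 23.4.
ΔQ = 1.1133 − 0.59 = 0.5233; wedge = 31.25 − 23.4 = 7.85.
Deadweight loss = ½ × 0.5233 × 7.85 = 2.05.

2.05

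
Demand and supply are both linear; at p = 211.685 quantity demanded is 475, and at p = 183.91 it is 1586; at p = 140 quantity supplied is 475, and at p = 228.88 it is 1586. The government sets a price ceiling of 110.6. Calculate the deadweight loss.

57904.88

Demand slope = (183.91 − 211.685)/(1586 − 475) = −0.025, so p = 223.56 − 0.025q.
Supply slope = (228.88 − 140)/(1586 − 475) = 0.08, so p = 102 + 0.08q.
Competitive equilibrium: 223.56 − 0.025q = 102 + 0.08q → q* = 1157.7143, p* = 194.6171.
At the ceiling p = 110.6, quantity supplied = (110.6 − 102)/0.08 = 107.5.
Willingness to pay at q' = 107.5: 223.56 − 0.025·107.5 = 220.8725.
Δq = 1157.7143 − 107.5 = 1050.2143; wedge = 220.8725 − 110.6 = 110.2725.
DWL = ½ × 1050.2143 × 110.2725 = 57904.88.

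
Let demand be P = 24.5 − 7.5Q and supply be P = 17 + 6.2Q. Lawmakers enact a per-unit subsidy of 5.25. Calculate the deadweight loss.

1.01

Competitive equilibrium: 24.5 − 7.5Q = 17 + 6.2Q → Q* = 0.5474, P* = 20.3942.
The subsidy lowers effective supply by 5.25: P = 11.75 + 6.2Q.
New quantity: 24.5 − 7.5Q = 11.75 + 6.2Q → Q' = 0.9307.
Overproduction ΔQ = 0.9307 − 0.5474 = 0.3833; wedge = subsidy = 5.25.
Deadweight loss = ½ × 0.3833 × 5.25 = 1.01.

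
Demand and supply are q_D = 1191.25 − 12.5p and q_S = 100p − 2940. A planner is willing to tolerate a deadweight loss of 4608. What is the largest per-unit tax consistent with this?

28.8

In inverse form: demand p = 95.3 − 0.08q, supply p = 29.4 + 0.01q.
Competitive equilibrium: 95.3 − 0.08q = 29.4 + 0.01q → q* = 732.2222, p* = 36.7222.
A tax t gives Δq = t/0.09 and wedge t, so DWL = t²/0.18.
t²/0.18 = 4608 → t² = 829.44 → t = 28.8.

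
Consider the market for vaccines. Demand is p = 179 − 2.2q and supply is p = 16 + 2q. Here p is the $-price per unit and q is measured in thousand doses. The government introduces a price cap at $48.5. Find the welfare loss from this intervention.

Competitive equilibrium: 179 − 2.2q = 16 + 2q → q* = 38.8095, p* = 93.619.
At the ceiling p = 48.5, quantity supplied = (48.5 − 16)/2 = 16.25.
Willingness to pay at q' = 16.25: 179 − 2.2·16.25 = 143.25.
Δq = 38.8095 − 16.25 = 22.5595; wedge = 143.25 − 48.5 = 94.75.
Welfare loss = ½ × 22.5595 × 94.75 = $1068.76 thousand.

$1068.76 thousand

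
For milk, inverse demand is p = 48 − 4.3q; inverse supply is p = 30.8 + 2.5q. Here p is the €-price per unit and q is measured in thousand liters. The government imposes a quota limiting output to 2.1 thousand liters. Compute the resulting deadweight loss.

€0.63 thousand

Competitive equilibrium: 48 − 4.3q = 30.8 + 2.5q → q* = 2.5294, p* = 37.1235.
At q = 2.1: demand price = 48 − 4.3·2.1 = 38.97; supply price = 30.8 + 2.5·2.1 = 36.05.
Δq = 2.5294 − 2.1 = 0.4294; wedge = 38.97 − 36.05 = 2.92.
DWL = ½ × 0.4294 × 2.92 = €0.63 thousand.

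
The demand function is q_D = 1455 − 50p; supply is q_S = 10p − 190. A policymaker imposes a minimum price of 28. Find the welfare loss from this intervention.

51.04

In inverse form: demand p = 29.1 − 0.02q, supply p = 19 + 0.1q.
Competitive equilibrium: 29.1 − 0.02q = 19 + 0.1q → q* = 84.1667, p* = 27.4167.
At the floor p = 28, quantity demanded = (29.1 − 28)/0.02 = 55.
Sellers' marginal cost at q' = 55: 19 + 0.1·55 = 24.5.
Δq = 84.1667 − 55 = 29.1667; wedge = 28 − 24.5 = 3.5.
Welfare loss = ½ × 29.1667 × 3.5 = 51.04.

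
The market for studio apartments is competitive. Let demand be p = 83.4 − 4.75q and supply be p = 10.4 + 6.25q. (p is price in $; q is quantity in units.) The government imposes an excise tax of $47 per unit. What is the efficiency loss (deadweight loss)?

$100.41

Competitive equilibrium: 83.4 − 4.75q = 10.4 + 6.25q → q* = 6.6364, p* = 51.8773.
With the tax, the buyer price exceeds the seller price by 47: (83.4 − 4.75q) − (10.4 + 6.25q) = 47 → q' = 2.3636.
Δq = 6.6364 − 2.3636 = 4.2728; the wedge equals the tax, 47.
The triangle = ½ × 4.2728 × 47 = $100.41.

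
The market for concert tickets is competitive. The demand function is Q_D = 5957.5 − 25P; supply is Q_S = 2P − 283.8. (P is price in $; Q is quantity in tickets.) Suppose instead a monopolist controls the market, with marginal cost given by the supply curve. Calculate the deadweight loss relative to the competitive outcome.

$40.93

In inverse form: demand P = 238.3 − 0.04Q, supply P = 141.9 + 0.5Q.
Competitive equilibrium: 238.3 − 0.04Q = 141.9 + 0.5Q → Q* = 178.51852, P* = 231.15926.
Marginal revenue: MR = 238.3 − 0.08Q. Set MR = MC: 238.3 − 0.08Q = 141.9 + 0.5Q → Q_m = 166.2069.
Price P_m = 238.3 − 0.04·166.2069 = 231.65172; MC(Q_m) = 141.9 + 0.5·166.2069 = 225.00345.
Competitive Q* = 178.51852, so ΔQ = 12.31162; wedge = 231.65172 − 225.00345 = 6.64827.
Deadweight loss = ½ × 12.31162 × 6.64827 = $40.93.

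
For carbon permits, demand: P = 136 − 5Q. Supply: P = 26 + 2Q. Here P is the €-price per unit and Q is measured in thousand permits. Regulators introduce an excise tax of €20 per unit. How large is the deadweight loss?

Competitive equilibrium: 136 − 5Q = 26 + 2Q → Q* = 15.7143, P* = 57.4286.
With the tax, the buyer price exceeds the seller price by 20: (136 − 5Q) − (26 + 2Q) = 20 → Q' = 12.8571.
ΔQ = 15.7143 − 12.8571 = 2.8572; the wedge equals the tax, 20.
DWL = ½ × 2.8572 × 20 = €28.57 thousand.

€28.57 thousand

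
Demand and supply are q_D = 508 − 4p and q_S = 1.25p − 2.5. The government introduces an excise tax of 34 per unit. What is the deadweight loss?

In inverse form: demand p = 127 − 0.25q, supply p = 2 + 0.8q.
Competitive equilibrium: 127 − 0.25q = 2 + 0.8q → q* = 119.0476, p* = 97.2381.
With the tax, the buyer price exceeds the seller price by 34: (127 − 0.25q) − (2 + 0.8q) = 34 → q' = 86.6667.
Δq = 119.0476 − 86.6667 = 32.3809; the wedge equals the tax, 34.
The triangle = ½ × 32.3809 × 34 = 550.48.

550.48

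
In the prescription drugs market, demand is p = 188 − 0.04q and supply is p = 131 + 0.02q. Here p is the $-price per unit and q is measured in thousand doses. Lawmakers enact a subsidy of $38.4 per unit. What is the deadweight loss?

Competitive equilibrium: 188 − 0.04q = 131 + 0.02q → q* = 950, p* = 150.
The subsidy lowers effective supply by 38.4: p = 92.6 + 0.02q.
New quantity: 188 − 0.04q = 92.6 + 0.02q → q' = 1590.
Overproduction Δq = 1590 − 950 = 640; wedge = subsidy = 38.4.
Deadweight loss = ½ × 640 × 38.4 = $12288 thousand.

$12288 thousand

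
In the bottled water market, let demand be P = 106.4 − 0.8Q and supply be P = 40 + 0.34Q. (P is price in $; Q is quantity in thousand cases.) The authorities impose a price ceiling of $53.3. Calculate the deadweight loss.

$208.55 thousand

Competitive equilibrium: 106.4 − 0.8Q = 40 + 0.34Q → Q* = 58.2456, P* = 59.8035.
At the ceiling P = 53.3, quantity supplied = (53.3 − 40)/0.34 = 39.1176.
Willingness to pay at Q' = 39.1176: 106.4 − 0.8·39.1176 = 75.1059.
ΔQ = 58.2456 − 39.1176 = 19.128; wedge = 75.1059 − 53.3 = 21.8059.
DWL = ½ × 19.128 × 21.8059 = $208.55 thousand.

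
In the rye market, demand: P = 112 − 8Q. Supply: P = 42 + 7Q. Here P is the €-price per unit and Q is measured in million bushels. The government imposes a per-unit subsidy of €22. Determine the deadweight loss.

€16.13 million

Competitive equilibrium: 112 − 8Q = 42 + 7Q → Q* = 4.6667, P* = 74.6667.
The subsidy lowers effective supply by 22: P = 20 + 7Q.
New quantity: 112 − 8Q = 20 + 7Q → Q' = 6.1333.
Overproduction ΔQ = 6.1333 − 4.6667 = 1.4666; wedge = subsidy = 22.
The triangle = ½ × 1.4666 × 22 = €16.13 million.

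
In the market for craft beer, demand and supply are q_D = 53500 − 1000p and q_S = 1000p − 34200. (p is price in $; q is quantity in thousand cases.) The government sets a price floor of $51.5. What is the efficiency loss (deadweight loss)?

$58522.50 thousand

In inverse form: demand p = 53.5 − 0.001q, supply p = 34.2 + 0.001q.
Competitive equilibrium: 53.5 − 0.001q = 34.2 + 0.001q → q* = 9650, p* = 43.85.
At the floor p = 51.5, quantity demanded = (53.5 − 51.5)/0.001 = 2000.
Sellers' marginal cost at q' = 2000: 34.2 + 0.001·2000 = 36.2.
Δq = 9650 − 2000 = 7650; wedge = 51.5 − 36.2 = 15.3.
Deadweight loss = ½ × 7650 × 15.3 = $58522.50 thousand.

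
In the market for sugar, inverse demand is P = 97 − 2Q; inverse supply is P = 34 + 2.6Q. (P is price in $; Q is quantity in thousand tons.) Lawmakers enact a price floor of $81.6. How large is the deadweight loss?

Competitive equilibrium: 97 − 2Q = 34 + 2.6Q → Q* = 13.6957, P* = 69.6087.
At the floor P = 81.6, quantity demanded = (97 − 81.6)/2 = 7.7.
Sellers' marginal cost at Q' = 7.7: 34 + 2.6·7.7 = 54.02.
ΔQ = 13.6957 − 7.7 = 5.9957; wedge = 81.6 − 54.02 = 27.58.
The triangle = ½ × 5.9957 × 27.58 = $82.68 thousand.

$82.68 thousand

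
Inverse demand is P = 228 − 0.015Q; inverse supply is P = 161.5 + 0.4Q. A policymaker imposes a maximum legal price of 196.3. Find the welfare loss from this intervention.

Competitive equilibrium: 228 − 0.015Q = 161.5 + 0.4Q → Q* = 160.241, P* = 225.5964.
At the ceiling P = 196.3, quantity supplied = (196.3 − 161.5)/0.4 = 87.
Willingness to pay at Q' = 87: 228 − 0.015·87 = 226.695.
ΔQ = 160.241 − 87 = 73.241; wedge = 226.695 − 196.3 = 30.395.
Welfare loss = ½ × 73.241 × 30.395 = 1113.08.

1113.08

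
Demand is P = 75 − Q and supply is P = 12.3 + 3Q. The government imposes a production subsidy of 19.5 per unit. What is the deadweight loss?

47.53

Competitive equilibrium: 75 − Q = 12.3 + 3Q → Q* = 15.675, P* = 59.325.
The subsidy lowers effective supply by 19.5: P = 3Q − 7.2.
New quantity: 75 − Q = 3Q − 7.2 → Q' = 20.55.
Overproduction ΔQ = 20.55 − 15.675 = 4.875; wedge = subsidy = 19.5.
Welfare loss = ½ × 4.875 × 19.5 = 47.53.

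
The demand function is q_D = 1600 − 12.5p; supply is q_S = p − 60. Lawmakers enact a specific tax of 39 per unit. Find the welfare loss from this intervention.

In inverse form: demand p = 128 − 0.08q, supply p = 60 + q.
Competitive equilibrium: 128 − 0.08q = 60 + q → q* = 62.963, p* = 122.963.
With the tax, the buyer price exceeds the seller price by 39: (128 − 0.08q) − (60 + q) = 39 → q' = 26.8519.
Δq = 62.963 − 26.8519 = 36.1111; the wedge equals the tax, 39.
The triangle = ½ × 36.1111 × 39 = 704.17.

704.17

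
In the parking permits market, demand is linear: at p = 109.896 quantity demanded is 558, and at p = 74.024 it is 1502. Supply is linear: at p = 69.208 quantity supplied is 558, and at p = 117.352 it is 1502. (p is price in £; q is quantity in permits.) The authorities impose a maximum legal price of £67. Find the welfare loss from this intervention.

£11145.60

Demand slope = (74.024 − 109.896)/(1502 − 558) = −0.038, so p = 131.1 − 0.038q.
Supply slope = (117.352 − 69.208)/(1502 − 558) = 0.051, so p = 40.75 + 0.051q.
Competitive equilibrium: 131.1 − 0.038q = 40.75 + 0.051q → q* = 1015.1685, p* = 92.5236.
At the ceiling p = 67, quantity supplied = (67 − 40.75)/0.051 = 514.7059.
Willingness to pay at q' = 514.7059: 131.1 − 0.038·514.7059 = 111.5412.
Δq = 1015.1685 − 514.7059 = 500.4626; wedge = 111.5412 − 67 = 44.5412.
Welfare loss = ½ × 500.4626 × 44.5412 = £11145.60.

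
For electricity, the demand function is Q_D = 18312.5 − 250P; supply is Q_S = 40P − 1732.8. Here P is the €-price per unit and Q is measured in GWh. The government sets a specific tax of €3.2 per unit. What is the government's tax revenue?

In inverse form: demand P = 73.25 − 0.004Q, supply P = 43.32 + 0.025Q.
Competitive equilibrium: 73.25 − 0.004Q = 43.32 + 0.025Q → Q* = 1032.069, P* = 69.1217.
With the tax, the buyer price exceeds the seller price by 3.2: (73.25 − 0.004Q) − (43.32 + 0.025Q) = 3.2 → Q' = 921.7241.
Tax revenue = 3.2 × 921.7241 = €2949.52.

€2949.52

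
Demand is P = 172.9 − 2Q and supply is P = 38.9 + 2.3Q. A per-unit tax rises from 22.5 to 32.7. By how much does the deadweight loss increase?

Competitive equilibrium: 172.9 − 2Q = 38.9 + 2.3Q → Q* = 31.1628, P* = 110.5744.
For a per-unit tax t: ΔQ = t/4.3, so DWL = ½·t·(t/4.3) = t²/8.6.
At t = 22.5: DWL = 58.866. At t = 32.7: DWL = 124.336.
Increase = 124.336 − 58.866 = 65.47.

65.47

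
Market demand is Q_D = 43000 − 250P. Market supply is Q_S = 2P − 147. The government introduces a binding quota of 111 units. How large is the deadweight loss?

In inverse form: demand P = 172 − 0.004Q, supply P = 73.5 + 0.5Q.
Competitive equilibrium: 172 − 0.004Q = 73.5 + 0.5Q → Q* = 195.4365, P* = 171.2183.
At Q = 111: demand price = 172 − 0.004·111 = 171.556; supply price = 73.5 + 0.5·111 = 129.
ΔQ = 195.4365 − 111 = 84.4365; wedge = 171.556 − 129 = 42.556.
Deadweight loss = ½ × 84.4365 × 42.556 = 1796.64.

1796.64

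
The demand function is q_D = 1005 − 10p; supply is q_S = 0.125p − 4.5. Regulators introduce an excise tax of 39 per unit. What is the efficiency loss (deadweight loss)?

In inverse form: demand p = 100.5 − 0.1q, supply p = 36 + 8q.
Competitive equilibrium: 100.5 − 0.1q = 36 + 8q → q* = 7.963, p* = 99.7037.
With the tax, the buyer price exceeds the seller price by 39: (100.5 − 0.1q) − (36 + 8q) = 39 → q' = 3.1481.
Δq = 7.963 − 3.1481 = 4.8149; the wedge equals the tax, 39.
Deadweight loss = ½ × 4.8149 × 39 = 93.89.

93.89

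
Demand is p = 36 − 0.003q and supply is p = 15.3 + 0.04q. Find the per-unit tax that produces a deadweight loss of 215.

Competitive equilibrium: 36 − 0.003q = 15.3 + 0.04q → q* = 481.3953, p* = 34.5558.
A tax t gives Δq = t/0.043 and wedge t, so DWL = t²/0.086.
t²/0.086 = 215 → t² = 18.49 → t = 4.3.

4.3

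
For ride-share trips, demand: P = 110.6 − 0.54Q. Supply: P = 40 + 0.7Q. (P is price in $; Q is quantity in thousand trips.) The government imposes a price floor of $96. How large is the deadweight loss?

$554.23 thousand

Competitive equilibrium: 110.6 − 0.54Q = 40 + 0.7Q → Q* = 56.9355, P* = 79.8548.
At the floor P = 96, quantity demanded = (110.6 − 96)/0.54 = 27.037.
Sellers' marginal cost at Q' = 27.037: 40 + 0.7·27.037 = 58.9259.
ΔQ = 56.9355 − 27.037 = 29.8985; wedge = 96 − 58.9259 = 37.0741.
Deadweight loss = ½ × 29.8985 × 37.0741 = $554.23 thousand.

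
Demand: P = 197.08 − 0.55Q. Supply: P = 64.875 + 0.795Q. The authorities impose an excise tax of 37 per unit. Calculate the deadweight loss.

508.92

Competitive equilibrium: 197.08 − 0.55Q = 64.875 + 0.795Q → Q* = 98.2937, P* = 143.0185.
With the tax, the buyer price exceeds the seller price by 37: (197.08 − 0.55Q) − (64.875 + 0.795Q) = 37 → Q' = 70.7844.
ΔQ = 98.2937 − 70.7844 = 27.5093; the wedge equals the tax, 37.
The triangle = ½ × 27.5093 × 37 = 508.92.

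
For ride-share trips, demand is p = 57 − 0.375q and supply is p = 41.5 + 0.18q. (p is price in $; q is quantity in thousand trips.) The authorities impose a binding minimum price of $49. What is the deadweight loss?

Competitive equilibrium: 57 − 0.375q = 41.5 + 0.18q → q* = 27.9279, p* = 46.527.
At the floor p = 49, quantity demanded = (57 − 49)/0.375 = 21.3333.
Sellers' marginal cost at q' = 21.3333: 41.5 + 0.18·21.3333 = 45.34.
Δq = 27.9279 − 21.3333 = 6.5946; wedge = 49 − 45.34 = 3.66.
Welfare loss = ½ × 6.5946 × 3.66 = $12.07 thousand.

$12.07 thousand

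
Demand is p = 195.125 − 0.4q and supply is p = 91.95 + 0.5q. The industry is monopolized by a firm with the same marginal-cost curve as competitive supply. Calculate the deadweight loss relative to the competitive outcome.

Competitive equilibrium: 195.125 − 0.4q = 91.95 + 0.5q → q* = 114.6389, p* = 149.2694.
Marginal revenue: MR = 195.125 − 0.8q. Set MR = MC: 195.125 − 0.8q = 91.95 + 0.5q → q_m = 79.3654.
Price p_m = 195.125 − 0.4·79.3654 = 163.3788; MC(q_m) = 91.95 + 0.5·79.3654 = 131.6327.
Competitive q* = 114.6389, so Δq = 35.2735; wedge = 163.3788 − 131.6327 = 31.7461.
The triangle = ½ × 35.2735 × 31.7461 = 559.90.

559.90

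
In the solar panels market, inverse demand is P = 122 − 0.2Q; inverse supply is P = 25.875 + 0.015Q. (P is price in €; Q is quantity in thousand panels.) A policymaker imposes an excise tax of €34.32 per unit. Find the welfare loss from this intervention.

Competitive equilibrium: 122 − 0.2Q = 25.875 + 0.015Q → Q* = 447.093, P* = 32.5814.
With the tax, the buyer price exceeds the seller price by 34.32: (122 − 0.2Q) − (25.875 + 0.015Q) = 34.32 → Q' = 287.4651.
ΔQ = 447.093 − 287.4651 = 159.6279; the wedge equals the tax, 34.32.
The triangle = ½ × 159.6279 × 34.32 = €2739.21 thousand.

€2739.21 thousand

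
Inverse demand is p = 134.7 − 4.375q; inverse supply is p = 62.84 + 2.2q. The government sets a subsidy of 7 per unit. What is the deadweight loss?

Competitive equilibrium: 134.7 − 4.375q = 62.84 + 2.2q → q* = 10.9293, p* = 86.8844.
The subsidy lowers effective supply by 7: p = 55.84 + 2.2q.
New quantity: 134.7 − 4.375q = 55.84 + 2.2q → q' = 11.9939.
Overproduction Δq = 11.9939 − 10.9293 = 1.0646; wedge = subsidy = 7.
Deadweight loss = ½ × 1.0646 × 7 = 3.73.

3.73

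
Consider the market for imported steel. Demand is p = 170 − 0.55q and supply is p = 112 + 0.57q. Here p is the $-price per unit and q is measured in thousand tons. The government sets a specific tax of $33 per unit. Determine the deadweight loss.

$486.16 thousand

Competitive equilibrium: 170 − 0.55q = 112 + 0.57q → q* = 51.7857, p* = 141.5179.
With the tax, the buyer price exceeds the seller price by 33: (170 − 0.55q) − (112 + 0.57q) = 33 → q' = 22.3214.
Δq = 51.7857 − 22.3214 = 29.4643; the wedge equals the tax, 33.
Deadweight loss = ½ × 29.4643 × 33 = $486.16 thousand.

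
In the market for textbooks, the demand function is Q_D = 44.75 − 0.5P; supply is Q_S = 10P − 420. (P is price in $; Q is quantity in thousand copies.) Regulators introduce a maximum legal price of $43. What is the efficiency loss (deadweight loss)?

$167.20 thousand

In inverse form: demand P = 89.5 − 2Q, supply P = 42 + 0.1Q.
Competitive equilibrium: 89.5 − 2Q = 42 + 0.1Q → Q* = 22.619, P* = 44.2619.
At the ceiling P = 43, quantity supplied = (43 − 42)/0.1 = 10.
Willingness to pay at Q' = 10: 89.5 − 2·10 = 69.5.
ΔQ = 22.619 − 10 = 12.619; wedge = 69.5 − 43 = 26.5.
The triangle = ½ × 12.619 × 26.5 = $167.20 thousand.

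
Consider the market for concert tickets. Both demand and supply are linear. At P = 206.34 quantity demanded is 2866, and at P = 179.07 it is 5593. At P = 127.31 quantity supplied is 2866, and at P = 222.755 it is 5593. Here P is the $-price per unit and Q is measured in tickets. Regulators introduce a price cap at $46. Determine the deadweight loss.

Demand slope = (179.07 − 206.34)/(5593 − 2866) = −0.01, so P = 235 − 0.01Q.
Supply slope = (222.755 − 127.31)/(5593 − 2866) = 0.035, so P = 27 + 0.035Q.
Competitive equilibrium: 235 − 0.01Q = 27 + 0.035Q → Q* = 4622.22222, P* = 188.77778.
At the ceiling P = 46, quantity supplied = (46 − 27)/0.035 = 542.85714.
Willingness to pay at Q' = 542.85714: 235 − 0.01·542.85714 = 229.57143.
ΔQ = 4622.22222 − 542.85714 = 4079.36508; wedge = 229.57143 − 46 = 183.57143.
Welfare loss = ½ × 4079.36508 × 183.57143 = $374427.44.

$374427.44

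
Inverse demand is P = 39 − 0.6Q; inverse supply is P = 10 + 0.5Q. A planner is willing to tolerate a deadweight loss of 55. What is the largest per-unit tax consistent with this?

11

Competitive equilibrium: 39 − 0.6Q = 10 + 0.5Q → Q* = 26.3636, P* = 23.1818.
A tax t gives ΔQ = t/1.1 and wedge t, so DWL = t²/2.2.
t²/2.2 = 55 → t² = 121 → t = 11.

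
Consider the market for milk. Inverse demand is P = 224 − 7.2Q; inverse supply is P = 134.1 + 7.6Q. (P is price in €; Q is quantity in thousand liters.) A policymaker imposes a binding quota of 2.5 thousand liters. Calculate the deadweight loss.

Competitive equilibrium: 224 − 7.2Q = 134.1 + 7.6Q → Q* = 6.0743, P* = 180.2649.
At Q = 2.5: demand price = 224 − 7.2·2.5 = 206; supply price = 134.1 + 7.6·2.5 = 153.1.
ΔQ = 6.0743 − 2.5 = 3.5743; wedge = 206 − 153.1 = 52.9.
The triangle = ½ × 3.5743 × 52.9 = €94.54 thousand.

€94.54 thousand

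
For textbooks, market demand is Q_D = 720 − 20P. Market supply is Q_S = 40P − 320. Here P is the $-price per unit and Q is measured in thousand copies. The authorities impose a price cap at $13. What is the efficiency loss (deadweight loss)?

$1126.67 thousand

In inverse form: demand P = 36 − 0.05Q, supply P = 8 + 0.025Q.
Competitive equilibrium: 36 − 0.05Q = 8 + 0.025Q → Q* = 373.3333, P* = 17.3333.
At the ceiling P = 13, quantity supplied = (13 − 8)/0.025 = 200.
Willingness to pay at Q' = 200: 36 − 0.05·200 = 26.
ΔQ = 373.3333 − 200 = 173.3333; wedge = 26 − 13 = 13.
Deadweight loss = ½ × 173.3333 × 13 = $1126.67 thousand.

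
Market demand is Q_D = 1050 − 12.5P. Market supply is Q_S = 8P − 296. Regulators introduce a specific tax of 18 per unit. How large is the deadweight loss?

In inverse form: demand P = 84 − 0.08Q, supply P = 37 + 0.125Q.
Competitive equilibrium: 84 − 0.08Q = 37 + 0.125Q → Q* = 229.2683, P* = 65.6585.
With the tax, the buyer price exceeds the seller price by 18: (84 − 0.08Q) − (37 + 0.125Q) = 18 → Q' = 141.4634.
ΔQ = 229.2683 − 141.4634 = 87.8049; the wedge equals the tax, 18.
Deadweight loss = ½ × 87.8049 × 18 = 790.24.

790.24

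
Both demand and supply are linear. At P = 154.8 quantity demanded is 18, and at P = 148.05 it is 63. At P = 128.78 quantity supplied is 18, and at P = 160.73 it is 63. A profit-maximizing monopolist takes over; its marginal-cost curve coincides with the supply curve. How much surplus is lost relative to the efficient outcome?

Demand slope = (148.05 − 154.8)/(63 − 18) = −0.15, so P = 157.5 − 0.15Q.
Supply slope = (160.73 − 128.78)/(63 − 18) = 0.71, so P = 116 + 0.71Q.
Competitive equilibrium: 157.5 − 0.15Q = 116 + 0.71Q → Q* = 48.2558, P* = 150.2616.
Marginal revenue: MR = 157.5 − 0.3Q. Set MR = MC: 157.5 − 0.3Q = 116 + 0.71Q → Q_m = 41.0891.
Price P_m = 157.5 − 0.15·41.0891 = 151.3366; MC(Q_m) = 116 + 0.71·41.0891 = 145.1733.
Competitive Q* = 48.2558, so ΔQ = 7.1667; wedge = 151.3366 − 145.1733 = 6.1633.
Welfare loss = ½ × 7.1667 × 6.1633 = 22.09.

22.09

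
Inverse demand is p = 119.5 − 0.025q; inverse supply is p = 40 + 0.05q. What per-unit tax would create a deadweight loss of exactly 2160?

18

Competitive equilibrium: 119.5 − 0.025q = 40 + 0.05q → q* = 1060, p* = 93.
A tax t gives Δq = t/0.075 and wedge t, so DWL = t²/0.15.
t²/0.15 = 2160 → t² = 324 → t = 18.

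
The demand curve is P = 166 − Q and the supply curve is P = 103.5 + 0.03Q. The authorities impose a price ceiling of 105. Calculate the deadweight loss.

Competitive equilibrium: 166 − Q = 103.5 + 0.03Q → Q* = 60.6796, P* = 105.3204.
At the ceiling P = 105, quantity supplied = (105 − 103.5)/0.03 = 50.
Willingness to pay at Q' = 50: 166 − 1·50 = 116.
ΔQ = 60.6796 − 50 = 10.6796; wedge = 116 − 105 = 11.
DWL = ½ × 10.6796 × 11 = 58.74.

58.74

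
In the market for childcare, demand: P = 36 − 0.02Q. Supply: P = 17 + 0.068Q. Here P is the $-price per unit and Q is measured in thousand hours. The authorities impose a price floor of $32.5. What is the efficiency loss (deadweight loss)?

Competitive equilibrium: 36 − 0.02Q = 17 + 0.068Q → Q* = 215.9091, P* = 31.6818.
At the floor P = 32.5, quantity demanded = (36 − 32.5)/0.02 = 175.
Sellers' marginal cost at Q' = 175: 17 + 0.068·175 = 28.9.
ΔQ = 215.9091 − 175 = 40.9091; wedge = 32.5 − 28.9 = 3.6.
Welfare loss = ½ × 40.9091 × 3.6 = $73.64 thousand.

$73.64 thousand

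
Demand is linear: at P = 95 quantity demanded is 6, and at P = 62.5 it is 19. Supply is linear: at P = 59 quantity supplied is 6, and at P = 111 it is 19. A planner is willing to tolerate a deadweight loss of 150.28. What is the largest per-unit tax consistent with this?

44.2

Demand slope = (62.5 − 95)/(19 − 6) = −2.5, so P = 110 − 2.5Q.
Supply slope = (111 − 59)/(19 − 6) = 4, so P = 35 + 4Q.
Competitive equilibrium: 110 − 2.5Q = 35 + 4Q → Q* = 11.5385, P* = 81.1538.
A tax t gives ΔQ = t/6.5 and wedge t, so DWL = t²/13.
t²/13 = 150.28 → t² = 1953.64 → t = 44.2.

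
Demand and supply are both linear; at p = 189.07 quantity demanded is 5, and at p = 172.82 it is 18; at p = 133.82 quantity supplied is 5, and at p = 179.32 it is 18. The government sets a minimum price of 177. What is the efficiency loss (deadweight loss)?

9.27

Demand slope = (172.82 − 189.07)/(18 − 5) = −1.25, so p = 195.32 − 1.25q.
Supply slope = (179.32 − 133.82)/(18 − 5) = 3.5, so p = 116.32 + 3.5q.
Competitive equilibrium: 195.32 − 1.25q = 116.32 + 3.5q → q* = 16.6316, p* = 174.5305.
At the floor p = 177, quantity demanded = (195.32 − 177)/1.25 = 14.656.
Sellers' marginal cost at q' = 14.656: 116.32 + 3.5·14.656 = 167.616.
Δq = 16.6316 − 14.656 = 1.9756; wedge = 177 − 167.616 = 9.384.
Welfare loss = ½ × 1.9756 × 9.384 = 9.27.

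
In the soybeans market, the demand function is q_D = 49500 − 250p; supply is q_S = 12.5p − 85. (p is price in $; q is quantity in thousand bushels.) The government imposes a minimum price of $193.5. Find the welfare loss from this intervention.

$55660.06 thousand

In inverse form: demand p = 198 − 0.004q, supply p = 6.8 + 0.08q.
Competitive equilibrium: 198 − 0.004q = 6.8 + 0.08q → q* = 2276.1905, p* = 188.8952.
At the floor p = 193.5, quantity demanded = (198 − 193.5)/0.004 = 1125.
Sellers' marginal cost at q' = 1125: 6.8 + 0.08·1125 = 96.8.
Δq = 2276.1905 − 1125 = 1151.1905; wedge = 193.5 − 96.8 = 96.7.
Deadweight loss = ½ × 1151.1905 × 96.7 = $55660.06 thousand.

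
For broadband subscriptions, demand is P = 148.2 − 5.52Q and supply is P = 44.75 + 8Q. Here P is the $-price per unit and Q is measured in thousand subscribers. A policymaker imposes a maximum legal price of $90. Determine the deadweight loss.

Competitive equilibrium: 148.2 − 5.52Q = 44.75 + 8Q → Q* = 7.65163, P* = 105.96302.
At the ceiling P = 90, quantity supplied = (90 − 44.75)/8 = 5.65625.
Willingness to pay at Q' = 5.65625: 148.2 − 5.52·5.65625 = 116.9775.
ΔQ = 7.65163 − 5.65625 = 1.99538; wedge = 116.9775 − 90 = 26.9775.
The triangle = ½ × 1.99538 × 26.9775 = $26.92 thousand.

$26.92 thousand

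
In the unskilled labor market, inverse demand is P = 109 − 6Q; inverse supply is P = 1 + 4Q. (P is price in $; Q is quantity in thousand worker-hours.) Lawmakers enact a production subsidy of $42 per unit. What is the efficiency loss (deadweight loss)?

Competitive equilibrium: 109 − 6Q = 1 + 4Q → Q* = 10.8, P* = 44.2.
The subsidy lowers effective supply by 42: P = 4Q − 41.
New quantity: 109 − 6Q = 4Q − 41 → Q' = 15.
Overproduction ΔQ = 15 − 10.8 = 4.2; wedge = subsidy = 42.
Welfare loss = ½ × 4.2 × 42 = $88.20 thousand.

$88.20 thousand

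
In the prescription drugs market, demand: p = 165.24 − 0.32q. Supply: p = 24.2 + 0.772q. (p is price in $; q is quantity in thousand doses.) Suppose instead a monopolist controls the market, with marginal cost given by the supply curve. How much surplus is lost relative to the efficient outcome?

$467.80 thousand

Competitive equilibrium: 165.24 − 0.32q = 24.2 + 0.772q → q* = 129.1575, p* = 123.9096.
Marginal revenue: MR = 165.24 − 0.64q. Set MR = MC: 165.24 − 0.64q = 24.2 + 0.772q → q_m = 99.8867.
Price p_m = 165.24 − 0.32·99.8867 = 133.2763; MC(q_m) = 24.2 + 0.772·99.8867 = 101.3125.
Competitive q* = 129.1575, so Δq = 29.2708; wedge = 133.2763 − 101.3125 = 31.9638.
DWL = ½ × 29.2708 × 31.9638 = $467.80 thousand.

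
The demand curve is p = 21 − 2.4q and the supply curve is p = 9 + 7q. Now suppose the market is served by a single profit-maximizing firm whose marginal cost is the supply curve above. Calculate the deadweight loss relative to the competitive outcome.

Competitive equilibrium: 21 − 2.4q = 9 + 7q → q* = 1.2766, p* = 17.9362.
Marginal revenue: MR = 21 − 4.8q. Set MR = MC: 21 − 4.8q = 9 + 7q → q_m = 1.0169.
Price p_m = 21 − 2.4·1.0169 = 18.5594; MC(q_m) = 9 + 7·1.0169 = 16.1183.
Competitive q* = 1.2766, so Δq = 0.2597; wedge = 18.5594 − 16.1183 = 2.4411.
DWL = ½ × 0.2597 × 2.4411 = 0.32.

0.32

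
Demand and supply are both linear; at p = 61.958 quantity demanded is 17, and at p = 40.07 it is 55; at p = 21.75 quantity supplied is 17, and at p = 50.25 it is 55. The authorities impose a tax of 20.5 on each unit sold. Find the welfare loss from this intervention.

158.47

Demand slope = (40.07 − 61.958)/(55 − 17) = −0.576, so p = 71.75 − 0.576q.
Supply slope = (50.25 − 21.75)/(55 − 17) = 0.75, so p = 9 + 0.75q.
Competitive equilibrium: 71.75 − 0.576q = 9 + 0.75q → q* = 47.3228, p* = 44.4921.
With the tax, the buyer price exceeds the seller price by 20.5: (71.75 − 0.576q) − (9 + 0.75q) = 20.5 → q' = 31.8627.
Δq = 47.3228 − 31.8627 = 15.4601; the wedge equals the tax, 20.5.
DWL = ½ × 15.4601 × 20.5 = 158.47.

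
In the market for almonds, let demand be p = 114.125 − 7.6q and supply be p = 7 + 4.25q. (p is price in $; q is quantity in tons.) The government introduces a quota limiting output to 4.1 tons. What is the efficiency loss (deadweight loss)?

Competitive equilibrium: 114.125 − 7.6q = 7 + 4.25q → q* = 9.0401, p* = 45.4204.
At q = 4.1: demand price = 114.125 − 7.6·4.1 = 82.965; supply price = 7 + 4.25·4.1 = 24.425.
Δq = 9.0401 − 4.1 = 4.9401; wedge = 82.965 − 24.425 = 58.54.
DWL = ½ × 4.9401 × 58.54 = $144.60.

$144.60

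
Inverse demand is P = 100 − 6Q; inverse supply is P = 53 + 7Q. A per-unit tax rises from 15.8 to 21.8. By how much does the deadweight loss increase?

Competitive equilibrium: 100 − 6Q = 53 + 7Q → Q* = 3.6154, P* = 78.3077.
For a per-unit tax t: ΔQ = t/13, so DWL = ½·t·(t/13) = t²/26.
At t = 15.8: DWL = 9.602. At t = 21.8: DWL = 18.278.
Increase = 18.278 − 9.602 = 8.68.

8.68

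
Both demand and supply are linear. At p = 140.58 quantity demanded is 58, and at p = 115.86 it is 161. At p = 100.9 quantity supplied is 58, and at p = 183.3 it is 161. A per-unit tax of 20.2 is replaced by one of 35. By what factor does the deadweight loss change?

Demand slope = (115.86 − 140.58)/(161 − 58) = −0.24, so p = 154.5 − 0.24q.
Supply slope = (183.3 − 100.9)/(161 − 58) = 0.8, so p = 54.5 + 0.8q.
Competitive equilibrium: 154.5 − 0.24q = 54.5 + 0.8q → q* = 96.1538, p* = 131.4231.
For a per-unit tax t: Δq = t/1.04, so DWL = ½·t·(t/1.04) = t²/2.08.
At t = 20.2: DWL = 196.173. At t = 35: DWL = 588.942.
Ratio = (35/20.2)² = 3.002.

3.002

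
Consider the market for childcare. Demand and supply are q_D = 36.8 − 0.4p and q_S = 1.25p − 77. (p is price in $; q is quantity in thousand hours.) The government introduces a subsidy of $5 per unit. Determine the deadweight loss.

$3.79 thousand

In inverse form: demand p = 92 − 2.5q, supply p = 61.6 + 0.8q.
Competitive equilibrium: 92 − 2.5q = 61.6 + 0.8q → q* = 9.2121, p* = 68.9697.
The subsidy lowers effective supply by 5: p = 56.6 + 0.8q.
New quantity: 92 − 2.5q = 56.6 + 0.8q → q' = 10.7273.
Overproduction Δq = 10.7273 − 9.2121 = 1.5152; wedge = subsidy = 5.
The triangle = ½ × 1.5152 × 5 = $3.79 thousand.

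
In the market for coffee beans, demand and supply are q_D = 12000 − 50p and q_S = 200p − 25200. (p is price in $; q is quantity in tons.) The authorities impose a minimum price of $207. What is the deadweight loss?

In inverse form: demand p = 240 − 0.02q, supply p = 126 + 0.005q.
Competitive equilibrium: 240 − 0.02q = 126 + 0.005q → q* = 4560, p* = 148.8.
At the floor p = 207, quantity demanded = (240 − 207)/0.02 = 1650.
Sellers' marginal cost at q' = 1650: 126 + 0.005·1650 = 134.25.
Δq = 4560 − 1650 = 2910; wedge = 207 − 134.25 = 72.75.
The triangle = ½ × 2910 × 72.75 = $105851.25.

$105851.25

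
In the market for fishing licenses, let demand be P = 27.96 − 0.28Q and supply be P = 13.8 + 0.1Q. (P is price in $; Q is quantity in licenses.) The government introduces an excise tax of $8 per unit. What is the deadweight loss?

Competitive equilibrium: 27.96 − 0.28Q = 13.8 + 0.1Q → Q* = 37.2632, P* = 17.5263.
With the tax, the buyer price exceeds the seller price by 8: (27.96 − 0.28Q) − (13.8 + 0.1Q) = 8 → Q' = 16.2105.
ΔQ = 37.2632 − 16.2105 = 21.0527; the wedge equals the tax, 8.
Deadweight loss = ½ × 21.0527 × 8 = $84.21.

$84.21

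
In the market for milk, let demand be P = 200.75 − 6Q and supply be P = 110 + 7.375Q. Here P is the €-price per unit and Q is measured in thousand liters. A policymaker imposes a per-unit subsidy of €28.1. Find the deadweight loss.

Competitive equilibrium: 200.75 − 6Q = 110 + 7.375Q → Q* = 6.785, P* = 160.0397.
The subsidy lowers effective supply by 28.1: P = 81.9 + 7.375Q.
New quantity: 200.75 − 6Q = 81.9 + 7.375Q → Q' = 8.886.
Overproduction ΔQ = 8.886 − 6.785 = 2.101; wedge = subsidy = 28.1.
Welfare loss = ½ × 2.101 × 28.1 = €29.52 thousand.

€29.52 thousand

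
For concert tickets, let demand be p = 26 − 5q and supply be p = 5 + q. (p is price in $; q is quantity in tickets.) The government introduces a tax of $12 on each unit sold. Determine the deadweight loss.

$12

Competitive equilibrium: 26 − 5q = 5 + q → q* = 3.5, p* = 8.5.
With the tax, the buyer price exceeds the seller price by 12: (26 − 5q) − (5 + q) = 12 → q' = 1.5.
Δq = 3.5 − 1.5 = 2; the wedge equals the tax, 12.
Welfare loss = ½ × 2 × 12 = $12.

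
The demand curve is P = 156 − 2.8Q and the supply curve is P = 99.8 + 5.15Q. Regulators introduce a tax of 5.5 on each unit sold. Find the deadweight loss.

1.90

Competitive equilibrium: 156 − 2.8Q = 99.8 + 5.15Q → Q* = 7.0692, P* = 136.2063.
With the tax, the buyer price exceeds the seller price by 5.5: (156 − 2.8Q) − (99.8 + 5.15Q) = 5.5 → Q' = 6.3774.
ΔQ = 7.0692 − 6.3774 = 0.6918; the wedge equals the tax, 5.5.
The triangle = ½ × 0.6918 × 5.5 = 1.90.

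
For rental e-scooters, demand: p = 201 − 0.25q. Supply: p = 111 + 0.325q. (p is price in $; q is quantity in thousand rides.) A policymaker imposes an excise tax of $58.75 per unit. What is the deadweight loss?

Competitive equilibrium: 201 − 0.25q = 111 + 0.325q → q* = 156.5217, p* = 161.8696.
With the tax, the buyer price exceeds the seller price by 58.75: (201 − 0.25q) − (111 + 0.325q) = 58.75 → q' = 54.3478.
Δq = 156.5217 − 54.3478 = 102.1739; the wedge equals the tax, 58.75.
DWL = ½ × 102.1739 × 58.75 = $3001.36 thousand.

$3001.36 thousand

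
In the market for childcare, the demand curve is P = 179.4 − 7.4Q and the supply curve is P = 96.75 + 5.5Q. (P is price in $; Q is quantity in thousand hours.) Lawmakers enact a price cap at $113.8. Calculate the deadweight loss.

Competitive equilibrium: 179.4 − 7.4Q = 96.75 + 5.5Q → Q* = 6.407, P* = 131.9884.
At the ceiling P = 113.8, quantity supplied = (113.8 − 96.75)/5.5 = 3.1.
Willingness to pay at Q' = 3.1: 179.4 − 7.4·3.1 = 156.46.
ΔQ = 6.407 − 3.1 = 3.307; wedge = 156.46 − 113.8 = 42.66.
Deadweight loss = ½ × 3.307 × 42.66 = $70.54 thousand.

$70.54 thousand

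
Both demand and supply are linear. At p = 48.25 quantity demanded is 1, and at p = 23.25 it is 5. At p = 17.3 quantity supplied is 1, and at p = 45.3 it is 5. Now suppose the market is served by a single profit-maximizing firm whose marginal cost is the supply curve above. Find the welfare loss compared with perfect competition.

Demand slope = (23.25 − 48.25)/(5 − 1) = −6.25, so p = 54.5 − 6.25q.
Supply slope = (45.3 − 17.3)/(5 − 1) = 7, so p = 10.3 + 7q.
Competitive equilibrium: 54.5 − 6.25q = 10.3 + 7q → q* = 3.3358, p* = 33.6509.
Marginal revenue: MR = 54.5 − 12.5q. Set MR = MC: 54.5 − 12.5q = 10.3 + 7q → q_m = 2.2667.
Price p_m = 54.5 − 6.25·2.2667 = 40.3331; MC(q_m) = 10.3 + 7·2.2667 = 26.1669.
Competitive q* = 3.3358, so Δq = 1.0691; wedge = 40.3331 − 26.1669 = 14.1662.
DWL = ½ × 1.0691 × 14.1662 = 7.57.

7.57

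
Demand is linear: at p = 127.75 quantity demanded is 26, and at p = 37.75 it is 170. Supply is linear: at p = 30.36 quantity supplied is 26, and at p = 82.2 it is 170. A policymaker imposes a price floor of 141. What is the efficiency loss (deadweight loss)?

Demand slope = (37.75 − 127.75)/(170 − 26) = −0.625, so p = 144 − 0.625q.
Supply slope = (82.2 − 30.36)/(170 − 26) = 0.36, so p = 21 + 0.36q.
Competitive equilibrium: 144 − 0.625q = 21 + 0.36q → q* = 124.8731, p* = 65.9543.
At the floor p = 141, quantity demanded = (144 − 141)/0.625 = 4.8.
Sellers' marginal cost at q' = 4.8: 21 + 0.36·4.8 = 22.728.
Δq = 124.8731 − 4.8 = 120.0731; wedge = 141 − 22.728 = 118.272.
DWL = ½ × 120.0731 × 118.272 = 7100.64.

7100.64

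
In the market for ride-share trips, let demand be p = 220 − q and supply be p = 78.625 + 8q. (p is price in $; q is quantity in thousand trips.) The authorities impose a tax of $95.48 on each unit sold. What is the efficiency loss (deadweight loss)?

$506.47 thousand

Competitive equilibrium: 220 − q = 78.625 + 8q → q* = 15.7083, p* = 204.2917.
With the tax, the buyer price exceeds the seller price by 95.48: (220 − q) − (78.625 + 8q) = 95.48 → q' = 5.0994.
Δq = 15.7083 − 5.0994 = 10.6089; the wedge equals the tax, 95.48.
DWL = ½ × 10.6089 × 95.48 = $506.47 thousand.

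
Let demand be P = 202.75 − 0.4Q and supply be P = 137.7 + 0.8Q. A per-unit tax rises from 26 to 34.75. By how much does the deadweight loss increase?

Competitive equilibrium: 202.75 − 0.4Q = 137.7 + 0.8Q → Q* = 54.2083, P* = 181.0667.
For a per-unit tax t: ΔQ = t/1.2, so DWL = ½·t·(t/1.2) = t²/2.4.
At t = 26: DWL = 281.667. At t = 34.75: DWL = 503.151.
Increase = 503.151 − 281.667 = 221.48.

221.48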